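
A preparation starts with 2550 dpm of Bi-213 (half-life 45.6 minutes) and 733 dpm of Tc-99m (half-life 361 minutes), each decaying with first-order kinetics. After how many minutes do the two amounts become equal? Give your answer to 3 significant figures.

Set 2550·(1/2)^(t/45.6) = 733·(1/2)^(t/361).
Taking log₂: log₂(2550/733) = t·(1/45.6 − 1/361).
log₂(3.4789) = 1.7986; 1/45.6 − 1/361 = 0.01916.
t = 1.7986 / 0.01916 ≈ 93.875 minutes.

93.9 minutes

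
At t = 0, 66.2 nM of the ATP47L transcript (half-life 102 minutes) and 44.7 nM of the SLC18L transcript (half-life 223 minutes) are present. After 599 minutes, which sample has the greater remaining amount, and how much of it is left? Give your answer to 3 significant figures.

SLC18L transcript, 6.95 nM

ATP47L transcript: 66.2 × (1/2)^5.8725 ≈ 1.1299 nM.
SLC18L transcript: 44.7 × (1/2)^2.6861 ≈ 6.9456 nM.
SLC18L transcript has more remaining, at ≈ 6.9456 nM.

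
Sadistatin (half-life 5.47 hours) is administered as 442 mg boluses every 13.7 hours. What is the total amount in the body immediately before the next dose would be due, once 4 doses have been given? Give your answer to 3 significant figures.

94.5 mg

The 4 doses were given 54.8, 41.1, 27.4, 13.7 hours ago.
Total = 442·(1/2)^(54.8/5.47) + 442·(1/2)^(41.1/5.47) + 442·(1/2)^(27.4/5.47) + 442·(1/2)^(13.7/5.47)
      = 0.42621 + 2.4186 + 13.725 + 77.888 ≈ 94.458 mg.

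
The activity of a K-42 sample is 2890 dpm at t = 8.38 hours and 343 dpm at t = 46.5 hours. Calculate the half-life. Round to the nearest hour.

12 hours

Over Δt = 46.5 − 8.38 = 38.12 hours, the level fell by a factor of 2890/343 ≈ 8.4257.
n = log₂(8.4257) ≈ 3.0748 half-lives, so t½ = 38.12/3.0748 ≈ 12.398 hours.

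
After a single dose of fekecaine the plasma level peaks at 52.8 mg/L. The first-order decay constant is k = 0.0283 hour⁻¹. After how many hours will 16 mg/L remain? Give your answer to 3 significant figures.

42.2 hours

t½ = ln 2 / k = 0.69315 / 0.0283 ≈ 24.493 hours.
Fraction remaining = 16/52.8 ≈ 0.30303.
n = log₂(52.8/16) = ln(3.3)/ln 2 ≈ 1.7225 half-lives.
t = n × t½ = 1.7225 × 24.493 ≈ 42.188 hours.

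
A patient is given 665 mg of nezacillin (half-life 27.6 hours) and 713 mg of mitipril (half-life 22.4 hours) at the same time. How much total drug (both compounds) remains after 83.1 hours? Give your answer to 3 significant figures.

nezacillin: 665 × (1/2)^(83.1/27.6) = 665 × (1/2)^3.0109 ≈ 82.501 mg.
mitipril: 713 × (1/2)^(83.1/22.4) = 713 × (1/2)^3.7098 ≈ 54.491 mg.
Total = 82.501 + 54.491 ≈ 136.99 mg.

137 mg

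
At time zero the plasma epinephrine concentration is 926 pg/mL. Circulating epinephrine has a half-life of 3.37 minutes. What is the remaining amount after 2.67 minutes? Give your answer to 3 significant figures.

Number of half-lives: n = 2.67/3.37 ≈ 0.79228.
Remaining = 926 × (1/2)^0.79228 = 926 × 0.57743 ≈ 534.7 pg/mL.

535 pg/mL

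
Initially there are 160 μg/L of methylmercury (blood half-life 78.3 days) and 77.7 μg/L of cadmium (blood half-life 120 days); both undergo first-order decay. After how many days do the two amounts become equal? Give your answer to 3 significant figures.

235 days

Set 160·(1/2)^(t/78.3) = 77.7·(1/2)^(t/120).
Taking log₂: log₂(160/77.7) = t·(1/78.3 − 1/120).
log₂(2.0592) = 1.0421; 1/78.3 − 1/120 = 0.0044381.
t = 1.0421 / 0.0044381 ≈ 234.81 days.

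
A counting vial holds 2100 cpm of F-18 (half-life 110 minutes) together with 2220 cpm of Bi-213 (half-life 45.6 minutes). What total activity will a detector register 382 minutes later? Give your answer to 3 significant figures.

196 cpm

F-18: 2100 × (1/2)^(382/110) = 2100 × (1/2)^3.4727 ≈ 189.16 cpm.
Bi-213: 2220 × (1/2)^(382/45.6) = 2220 × (1/2)^8.3772 ≈ 6.6768 cpm.
Total = 189.16 + 6.6768 ≈ 195.83 cpm.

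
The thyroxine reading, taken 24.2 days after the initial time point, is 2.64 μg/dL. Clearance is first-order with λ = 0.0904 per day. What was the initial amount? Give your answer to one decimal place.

t½ = ln 2 / λ = 0.69315 / 0.0904 ≈ 7.6676 days.
Number of half-lives elapsed: n = 24.2/7.6676 ≈ 3.1562.
A₀ = A × 2^n = 2.64 × 2^3.1562 = 2.64 × 8.9145 ≈ 23.534 μg/dL.

23.5 μg/dL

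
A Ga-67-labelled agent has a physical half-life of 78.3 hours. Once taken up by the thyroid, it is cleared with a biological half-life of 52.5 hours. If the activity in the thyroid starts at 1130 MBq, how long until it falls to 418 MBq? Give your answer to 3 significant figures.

45.1 hours

1/t_eff = 1/t_phys + 1/t_biol = 1/78.3 + 1/52.5 = 0.031819 per hour.
t_eff = 78.3 × 52.5 / (78.3 + 52.5) ≈ 31.428 hours.
n = log₂(1130/418) ≈ 1.4347; t = 1.4347 × 31.428 ≈ 45.091 hours.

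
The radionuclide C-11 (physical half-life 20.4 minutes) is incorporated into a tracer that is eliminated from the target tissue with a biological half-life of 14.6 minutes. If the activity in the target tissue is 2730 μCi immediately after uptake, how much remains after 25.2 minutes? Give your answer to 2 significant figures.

350 μCi

1/t_eff = 1/t_phys + 1/t_biol = 1/20.4 + 1/14.6 = 0.11751 per minute.
t_eff = 20.4 × 14.6 / (20.4 + 14.6) ≈ 8.5097 minutes.
Remaining = 2730 × (1/2)^(25.2/8.5097) = 2730 × (1/2)^2.9613 ≈ 350.52 μCi.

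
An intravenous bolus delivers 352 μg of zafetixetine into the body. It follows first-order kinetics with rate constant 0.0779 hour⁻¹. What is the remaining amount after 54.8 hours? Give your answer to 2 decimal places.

t½ = ln 2 / λ = 0.69315 / 0.0779 ≈ 8.8979 hours.
Number of half-lives: n = 54.8/8.8979 ≈ 6.1587.
Remaining = 352 × (1/2)^6.1587 = 352 × 0.013997 ≈ 4.9269 μg.

4.93 μg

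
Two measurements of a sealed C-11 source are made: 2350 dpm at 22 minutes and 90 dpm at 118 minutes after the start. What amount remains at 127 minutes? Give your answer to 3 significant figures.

66.3 dpm

Over Δt = 118 − 22 = 96 minutes, the level fell by a factor of 2350/90 ≈ 26.111.
n = log₂(26.111) ≈ 4.7066 half-lives, so t½ = 96/4.7066 ≈ 20.397 minutes.
From t = 118 to t = 127: 90 × (1/2)^((127−118)/20.397) ≈ 66.285 dpm.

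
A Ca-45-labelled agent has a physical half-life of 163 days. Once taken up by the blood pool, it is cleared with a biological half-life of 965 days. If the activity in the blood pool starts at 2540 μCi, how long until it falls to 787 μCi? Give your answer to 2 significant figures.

1/t_eff = 1/t_phys + 1/t_biol = 1/163 + 1/965 = 0.0071712 per day.
t_eff = 163 × 965 / (163 + 965) ≈ 139.45 days.
n = log₂(2540/787) ≈ 1.6904; t = 1.6904 × 139.45 ≈ 235.72 days.

240 days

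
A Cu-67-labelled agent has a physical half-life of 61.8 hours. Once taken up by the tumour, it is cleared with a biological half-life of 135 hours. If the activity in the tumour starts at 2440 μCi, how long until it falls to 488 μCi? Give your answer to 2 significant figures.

98 hours

1/t_eff = 1/t_phys + 1/t_biol = 1/61.8 + 1/135 = 0.023589 per hour.
t_eff = 61.8 × 135 / (61.8 + 135) ≈ 42.393 hours.
n = log₂(2440/488) ≈ 2.3219; t = 2.3219 × 42.393 ≈ 98.434 hours.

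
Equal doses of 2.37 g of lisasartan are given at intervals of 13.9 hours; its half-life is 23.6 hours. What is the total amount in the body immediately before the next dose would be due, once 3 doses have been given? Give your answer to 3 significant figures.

3.32 g

The 3 doses were given 41.7, 27.8, 13.9 hours ago.
Total = 2.37·(1/2)^(41.7/23.6) + 2.37·(1/2)^(27.8/23.6) + 2.37·(1/2)^(13.9/23.6)
      = 0.69638 + 1.0475 + 1.5756 ≈ 3.3195 g.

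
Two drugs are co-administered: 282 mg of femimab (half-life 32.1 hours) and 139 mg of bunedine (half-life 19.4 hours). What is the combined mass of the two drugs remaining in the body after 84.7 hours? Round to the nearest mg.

femimab: 282 × (1/2)^(84.7/32.1) = 282 × (1/2)^2.6386 ≈ 45.284 mg.
bunedine: 139 × (1/2)^(84.7/19.4) = 139 × (1/2)^4.366 ≈ 6.741 mg.
Total = 45.284 + 6.741 ≈ 52.025 mg.

52 mg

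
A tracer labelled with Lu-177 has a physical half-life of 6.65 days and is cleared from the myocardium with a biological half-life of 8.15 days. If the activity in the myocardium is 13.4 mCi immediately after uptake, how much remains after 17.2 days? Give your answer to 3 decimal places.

0.517 mCi

1/t_eff = 1/t_phys + 1/t_biol = 1/6.65 + 1/8.15 = 0.27308 per day.
t_eff = 6.65 × 8.15 / (6.65 + 8.15) ≈ 3.662 days.
Remaining = 13.4 × (1/2)^(17.2/3.662) = 13.4 × (1/2)^4.6969 ≈ 0.51665 mCi.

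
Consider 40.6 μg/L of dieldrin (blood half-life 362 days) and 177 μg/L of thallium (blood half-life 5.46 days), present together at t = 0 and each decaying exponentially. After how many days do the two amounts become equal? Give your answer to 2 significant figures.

Set 40.6·(1/2)^(t/362) = 177·(1/2)^(t/5.46).
Taking log₂: log₂(40.6/177) = t·(1/362 − 1/5.46).
log₂(0.22938) = -2.1242; 1/362 − 1/5.46 = -0.18039.
t = -2.1242 / -0.18039 ≈ 11.776 days.

12 days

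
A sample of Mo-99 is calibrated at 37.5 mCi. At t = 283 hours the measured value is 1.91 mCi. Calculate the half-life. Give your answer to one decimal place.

65.9 hours

A/A₀ = 1.91/37.5 ≈ 0.050933.
n = log₂(19.634) ≈ 4.2952 half-lives elapsed in 283 hours.
t½ = 283/4.2952 ≈ 65.887 hours.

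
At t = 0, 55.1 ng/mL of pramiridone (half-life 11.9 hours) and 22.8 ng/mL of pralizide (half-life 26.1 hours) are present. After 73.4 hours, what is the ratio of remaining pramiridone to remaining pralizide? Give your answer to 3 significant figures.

0.236

pramiridone: 55.1 × (1/2)^(73.4/11.9) = 55.1 × (1/2)^6.1681 ≈ 0.76626 ng/mL.
pralizide: 22.8 × (1/2)^(73.4/26.1) = 22.8 × (1/2)^2.8123 ≈ 3.2461 ng/mL.
Ratio ≈ 0.76626 / 3.2461 ≈ 0.23606.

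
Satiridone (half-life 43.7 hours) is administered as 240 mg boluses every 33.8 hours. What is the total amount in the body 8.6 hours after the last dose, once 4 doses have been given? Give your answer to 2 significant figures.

450 mg

The 4 doses were given 110, 76.2, 42.4, 8.6 hours ago.
Total = 240·(1/2)^(110/43.7) + 240·(1/2)^(76.2/43.7) + 240·(1/2)^(42.4/43.7) + 240·(1/2)^(8.6/43.7)
      = 41.925 + 71.664 + 122.5 + 209.4 ≈ 445.49 mg.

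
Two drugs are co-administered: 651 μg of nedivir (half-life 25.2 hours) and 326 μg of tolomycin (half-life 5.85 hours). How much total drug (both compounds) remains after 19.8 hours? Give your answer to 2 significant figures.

410 μg

nedivir: 651 × (1/2)^(19.8/25.2) = 651 × (1/2)^0.78571 ≈ 377.62 μg.
tolomycin: 326 × (1/2)^(19.8/5.85) = 326 × (1/2)^3.3846 ≈ 31.214 μg.
Total = 377.62 + 31.214 ≈ 408.84 μg.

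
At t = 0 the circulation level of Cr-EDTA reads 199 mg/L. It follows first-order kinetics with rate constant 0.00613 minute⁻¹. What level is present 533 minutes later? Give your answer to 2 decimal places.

7.58 mg/L

t½ = ln 2 / k = 0.69315 / 0.00613 ≈ 113.07 minutes.
Number of half-lives: n = 533/113.07 ≈ 4.7137.
Remaining = 199 × (1/2)^4.7137 = 199 × 0.03811 ≈ 7.5838 mg/L.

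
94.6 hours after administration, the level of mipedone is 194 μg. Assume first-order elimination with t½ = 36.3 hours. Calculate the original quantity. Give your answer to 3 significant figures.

Number of half-lives elapsed: n = 94.6/36.3 ≈ 2.6061.
A₀ = A × 2^n = 194 × 2^2.6061 = 194 × 6.0884 ≈ 1181.1 μg.

1180 μg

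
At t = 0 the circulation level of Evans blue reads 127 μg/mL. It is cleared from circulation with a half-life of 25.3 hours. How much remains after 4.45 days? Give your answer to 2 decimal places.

Convert the elapsed time: 4.45 days = 106.8 hours.
Number of half-lives: n = 106.8/25.3 ≈ 4.2213.
Remaining = 127 × (1/2)^4.2213 = 127 × 0.05361 ≈ 6.8085 μg/mL.

6.81 μg/mL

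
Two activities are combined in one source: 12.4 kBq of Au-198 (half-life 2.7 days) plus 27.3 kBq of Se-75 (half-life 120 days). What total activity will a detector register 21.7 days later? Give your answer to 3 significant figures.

Au-198: 12.4 × (1/2)^(21.7/2.7) = 12.4 × (1/2)^8.037 ≈ 0.04721 kBq.
Se-75: 27.3 × (1/2)^(21.7/120) = 27.3 × (1/2)^0.18083 ≈ 24.084 kBq.
Total = 0.04721 + 24.084 ≈ 24.131 kBq.

24.1 kBq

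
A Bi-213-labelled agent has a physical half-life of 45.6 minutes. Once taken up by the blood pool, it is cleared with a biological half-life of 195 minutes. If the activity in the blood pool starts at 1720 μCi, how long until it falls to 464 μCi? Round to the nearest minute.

70 minutes

1/t_eff = 1/t_phys + 1/t_biol = 1/45.6 + 1/195 = 0.027058 per minute.
t_eff = 45.6 × 195 / (45.6 + 195) ≈ 36.958 minutes.
n = log₂(1720/464) ≈ 1.8902; t = 1.8902 × 36.958 ≈ 69.858 minutes.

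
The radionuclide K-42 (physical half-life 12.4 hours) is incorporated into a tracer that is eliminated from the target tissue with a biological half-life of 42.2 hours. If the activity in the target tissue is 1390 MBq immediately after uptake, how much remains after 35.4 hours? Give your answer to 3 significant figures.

1/t_eff = 1/t_phys + 1/t_biol = 1/12.4 + 1/42.2 = 0.10434 per hour.
t_eff = 12.4 × 42.2 / (12.4 + 42.2) ≈ 9.5839 hours.
Remaining = 1390 × (1/2)^(35.4/9.5839) = 1390 × (1/2)^3.6937 ≈ 107.42 MBq.

107 MBq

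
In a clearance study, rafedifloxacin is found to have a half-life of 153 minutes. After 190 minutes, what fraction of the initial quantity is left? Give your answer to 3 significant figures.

0.423

n = 190/153 ≈ 1.2418 half-lives.
Fraction remaining = (1/2)^1.2418 ≈ 0.42284.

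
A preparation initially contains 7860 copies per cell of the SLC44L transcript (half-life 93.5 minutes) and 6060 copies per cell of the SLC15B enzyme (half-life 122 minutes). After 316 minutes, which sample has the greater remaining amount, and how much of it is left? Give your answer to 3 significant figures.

SLC15B enzyme, 1010 copies per cell

SLC44L transcript: 7860 × (1/2)^3.3797 ≈ 755.16 copies per cell.
SLC15B enzyme: 6060 × (1/2)^2.5902 ≈ 1006.4 copies per cell.
SLC15B enzyme has more remaining, at ≈ 1006.4 copies per cell.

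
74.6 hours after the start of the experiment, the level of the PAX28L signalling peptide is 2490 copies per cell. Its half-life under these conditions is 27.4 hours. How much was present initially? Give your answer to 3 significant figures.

16400 copies per cell

Number of half-lives elapsed: n = 74.6/27.4 ≈ 2.7226.
A₀ = A × 2^n = 2490 × 2^2.7226 = 2490 × 6.6007 ≈ 16436 copies per cell.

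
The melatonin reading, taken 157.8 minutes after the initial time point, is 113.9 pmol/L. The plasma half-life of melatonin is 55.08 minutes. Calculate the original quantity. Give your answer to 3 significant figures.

830 pmol/L

Number of half-lives elapsed: n = 157.8/55.08 ≈ 2.8649.
A₀ = A × 2^n = 113.9 × 2^2.8649 = 113.9 × 7.285 ≈ 829.76 pmol/L.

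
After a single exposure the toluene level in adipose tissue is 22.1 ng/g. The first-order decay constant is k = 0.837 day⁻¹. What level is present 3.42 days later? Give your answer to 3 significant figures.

t½ = ln 2 / k = 0.69315 / 0.837 ≈ 0.82813 days.
Number of half-lives: n = 3.42/0.82813 ≈ 4.1298.
Remaining = 22.1 × (1/2)^4.1298 = 22.1 × 0.057123 ≈ 1.2624 ng/g.

1.26 ng/g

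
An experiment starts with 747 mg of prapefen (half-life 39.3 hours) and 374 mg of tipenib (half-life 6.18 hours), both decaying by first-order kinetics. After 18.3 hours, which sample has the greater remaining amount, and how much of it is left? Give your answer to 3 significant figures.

prapefen: 747 × (1/2)^0.46565 ≈ 540.94 mg.
tipenib: 374 × (1/2)^2.9612 ≈ 48.026 mg.
Prapefen has more remaining, at ≈ 540.94 mg.

prapefen, 541 mg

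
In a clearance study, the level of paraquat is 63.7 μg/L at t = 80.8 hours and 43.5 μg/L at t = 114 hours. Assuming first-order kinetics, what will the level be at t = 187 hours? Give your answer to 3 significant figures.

Over Δt = 114 − 80.8 = 33.2 hours, the level fell by a factor of 63.7/43.5 ≈ 1.4644.
n = log₂(1.4644) ≈ 0.55028 half-lives, so t½ = 33.2/0.55028 ≈ 60.333 hours.
From t = 114 to t = 187: 43.5 × (1/2)^((187−114)/60.333) ≈ 18.804 μg/L.

18.8 μg/L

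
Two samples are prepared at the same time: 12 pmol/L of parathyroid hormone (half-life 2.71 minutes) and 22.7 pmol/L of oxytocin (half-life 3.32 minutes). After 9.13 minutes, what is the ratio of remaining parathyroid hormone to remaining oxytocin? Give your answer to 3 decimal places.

0.344

parathyroid hormone: 12 × (1/2)^(9.13/2.71) = 12 × (1/2)^3.369 ≈ 1.1615 pmol/L.
oxytocin: 22.7 × (1/2)^(9.13/3.32) = 22.7 × (1/2)^2.75 ≈ 3.3744 pmol/L.
Ratio ≈ 1.1615 / 3.3744 ≈ 0.3442.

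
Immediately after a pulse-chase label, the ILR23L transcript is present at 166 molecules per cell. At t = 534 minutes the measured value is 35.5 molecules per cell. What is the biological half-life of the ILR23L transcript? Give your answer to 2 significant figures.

240 minutes

A/A₀ = 35.5/166 ≈ 0.21386.
n = log₂(4.6761) ≈ 2.2253 half-lives elapsed in 534 minutes.
t½ = 534/2.2253 ≈ 239.97 minutes.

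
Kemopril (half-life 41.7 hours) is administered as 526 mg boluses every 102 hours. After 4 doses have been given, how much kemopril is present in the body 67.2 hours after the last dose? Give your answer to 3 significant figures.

The 4 doses were given 373.2, 271.2, 169.2, 67.2 hours ago.
Total = 526·(1/2)^(373.2/41.7) + 526·(1/2)^(271.2/41.7) + 526·(1/2)^(169.2/41.7) + 526·(1/2)^(67.2/41.7)
      = 1.0638 + 5.7971 + 31.589 + 172.14 ≈ 210.59 mg.

211 mg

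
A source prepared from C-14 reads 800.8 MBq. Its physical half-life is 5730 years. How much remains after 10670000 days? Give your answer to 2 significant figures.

23 MBq

Convert the elapsed time: 10670000 days = 29232.9 years.
Number of half-lives: n = 29232.9/5730 ≈ 5.1017.
Remaining = 800.8 × (1/2)^5.1017 = 800.8 × 0.029122 ≈ 23.321 MBq.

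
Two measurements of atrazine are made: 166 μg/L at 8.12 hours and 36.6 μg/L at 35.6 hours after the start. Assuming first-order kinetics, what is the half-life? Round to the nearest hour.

13 hours

Over Δt = 35.6 − 8.12 = 27.48 hours, the level fell by a factor of 166/36.6 ≈ 4.5355.
n = log₂(4.5355) ≈ 2.1813 half-lives, so t½ = 27.48/2.1813 ≈ 12.598 hours.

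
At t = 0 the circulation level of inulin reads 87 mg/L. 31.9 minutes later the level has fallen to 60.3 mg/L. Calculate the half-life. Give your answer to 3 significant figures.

A/A₀ = 60.3/87 ≈ 0.6931.
n = log₂(1.4428) ≈ 0.52886 half-lives elapsed in 31.9 minutes.
t½ = 31.9/0.52886 ≈ 60.319 minutes.

60.3 minutes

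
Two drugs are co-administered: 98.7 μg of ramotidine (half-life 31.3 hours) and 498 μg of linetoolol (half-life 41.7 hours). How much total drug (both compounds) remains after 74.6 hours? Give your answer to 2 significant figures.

ramotidine: 98.7 × (1/2)^(74.6/31.3) = 98.7 × (1/2)^2.3834 ≈ 18.917 μg.
linetoolol: 498 × (1/2)^(74.6/41.7) = 498 × (1/2)^1.789 ≈ 144.11 μg.
Total = 18.917 + 144.11 ≈ 163.03 μg.

160 μg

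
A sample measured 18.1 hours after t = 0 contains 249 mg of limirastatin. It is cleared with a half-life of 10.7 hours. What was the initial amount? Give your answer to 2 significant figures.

Number of half-lives elapsed: n = 18.1/10.7 ≈ 1.6916.
A₀ = A × 2^n = 249 × 2^1.6916 = 249 × 3.2301 ≈ 804.3 mg.

800 mg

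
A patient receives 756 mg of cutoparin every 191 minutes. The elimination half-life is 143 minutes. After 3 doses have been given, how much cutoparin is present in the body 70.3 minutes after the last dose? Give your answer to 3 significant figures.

The 3 doses were given 452.3, 261.3, 70.3 minutes ago.
Total = 756·(1/2)^(452.3/143) + 756·(1/2)^(261.3/143) + 756·(1/2)^(70.3/143)
      = 84.408 + 213.04 + 537.69 ≈ 835.14 mg.

835 mg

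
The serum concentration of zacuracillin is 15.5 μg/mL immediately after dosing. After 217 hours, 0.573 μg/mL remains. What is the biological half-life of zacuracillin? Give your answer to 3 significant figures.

45.6 hours

A/A₀ = 0.573/15.5 ≈ 0.036968.
n = log₂(27.051) ≈ 4.7576 half-lives elapsed in 217 hours.
t½ = 217/4.7576 ≈ 45.611 hours.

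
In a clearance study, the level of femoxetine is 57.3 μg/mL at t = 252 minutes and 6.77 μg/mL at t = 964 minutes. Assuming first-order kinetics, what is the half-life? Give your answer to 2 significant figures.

Over Δt = 964 − 252 = 712 minutes, the level fell by a factor of 57.3/6.77 ≈ 8.4638.
n = log₂(8.4638) ≈ 3.0813 half-lives, so t½ = 712/3.0813 ≈ 231.07 minutes.

230 minutes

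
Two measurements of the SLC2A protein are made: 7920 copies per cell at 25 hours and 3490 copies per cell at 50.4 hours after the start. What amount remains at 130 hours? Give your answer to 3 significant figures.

268 copies per cell

Over Δt = 50.4 − 25 = 25.4 hours, the level fell by a factor of 7920/3490 ≈ 2.2693.
n = log₂(2.2693) ≈ 1.1823 half-lives, so t½ = 25.4/1.1823 ≈ 21.484 hours.
From t = 50.4 to t = 130: 3490 × (1/2)^((130−50.4)/21.484) ≈ 267.6 copies per cell.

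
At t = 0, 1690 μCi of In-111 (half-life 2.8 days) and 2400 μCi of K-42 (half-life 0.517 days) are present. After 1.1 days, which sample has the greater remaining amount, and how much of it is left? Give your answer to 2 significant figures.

In-111, 1300 μCi

In-111: 1690 × (1/2)^0.39286 ≈ 1287.1 μCi.
K-42: 2400 × (1/2)^2.1277 ≈ 549.19 μCi.
In-111 has more remaining, at ≈ 1287.1 μCi.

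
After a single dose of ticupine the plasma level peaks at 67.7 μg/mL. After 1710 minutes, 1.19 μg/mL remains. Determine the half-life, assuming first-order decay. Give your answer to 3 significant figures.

293 minutes

A/A₀ = 1.19/67.7 ≈ 0.017578.
n = log₂(56.891) ≈ 5.8301 half-lives elapsed in 1710 minutes.
t½ = 1710/5.8301 ≈ 293.3 minutes.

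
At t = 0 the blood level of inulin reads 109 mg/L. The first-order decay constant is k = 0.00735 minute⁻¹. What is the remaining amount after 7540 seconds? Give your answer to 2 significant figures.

t½ = ln 2 / k = 0.69315 / 0.00735 ≈ 94.306 minutes.
Convert the elapsed time: 7540 seconds = 125.667 minutes.
Number of half-lives: n = 125.667/94.306 ≈ 1.3325.
Remaining = 109 × (1/2)^1.3325 = 109 × 0.39707 ≈ 43.28 mg/L.

43 mg/L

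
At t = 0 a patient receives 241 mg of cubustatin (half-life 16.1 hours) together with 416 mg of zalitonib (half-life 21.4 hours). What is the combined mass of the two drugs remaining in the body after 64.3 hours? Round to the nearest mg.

67 mg

cubustatin: 241 × (1/2)^(64.3/16.1) = 241 × (1/2)^3.9938 ≈ 15.127 mg.
zalitonib: 416 × (1/2)^(64.3/21.4) = 416 × (1/2)^3.0047 ≈ 51.832 mg.
Total = 15.127 + 51.832 ≈ 66.959 mg.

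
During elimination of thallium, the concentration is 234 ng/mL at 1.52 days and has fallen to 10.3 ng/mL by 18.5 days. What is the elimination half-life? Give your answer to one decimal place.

3.8 days

Over Δt = 18.5 − 1.52 = 16.98 days, the level fell by a factor of 234/10.3 ≈ 22.718.
n = log₂(22.718) ≈ 4.5058 half-lives, so t½ = 16.98/4.5058 ≈ 3.7685 days.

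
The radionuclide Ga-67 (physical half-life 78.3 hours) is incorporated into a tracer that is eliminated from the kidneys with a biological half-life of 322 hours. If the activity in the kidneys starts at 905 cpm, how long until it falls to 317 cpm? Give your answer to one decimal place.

1/t_eff = 1/t_phys + 1/t_biol = 1/78.3 + 1/322 = 0.015877 per hour.
t_eff = 78.3 × 322 / (78.3 + 322) ≈ 62.984 hours.
n = log₂(905/317) ≈ 1.5134; t = 1.5134 × 62.984 ≈ 95.323 hours.

95.3 hours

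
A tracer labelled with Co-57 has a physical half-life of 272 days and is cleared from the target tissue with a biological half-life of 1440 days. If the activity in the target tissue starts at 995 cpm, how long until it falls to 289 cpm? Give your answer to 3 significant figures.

408 days

1/t_eff = 1/t_phys + 1/t_biol = 1/272 + 1/1440 = 0.0043709 per day.
t_eff = 272 × 1440 / (272 + 1440) ≈ 228.79 days.
n = log₂(995/289) ≈ 1.7836; t = 1.7836 × 228.79 ≈ 408.07 days.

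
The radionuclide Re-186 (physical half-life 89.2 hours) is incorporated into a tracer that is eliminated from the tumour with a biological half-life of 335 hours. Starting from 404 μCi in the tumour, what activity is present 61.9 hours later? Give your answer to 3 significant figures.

220 μCi

1/t_eff = 1/t_phys + 1/t_biol = 1/89.2 + 1/335 = 0.014196 per hour.
t_eff = 89.2 × 335 / (89.2 + 335) ≈ 70.443 hours.
Remaining = 404 × (1/2)^(61.9/70.443) = 404 × (1/2)^0.87872 ≈ 219.71 μCi.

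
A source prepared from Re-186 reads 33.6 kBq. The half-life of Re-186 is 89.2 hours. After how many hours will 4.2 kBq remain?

4.2/33.6 = 1/8, so 3 half-lives have elapsed.
t = 3 × 89.2 = 267.6 hours.

267.6 hours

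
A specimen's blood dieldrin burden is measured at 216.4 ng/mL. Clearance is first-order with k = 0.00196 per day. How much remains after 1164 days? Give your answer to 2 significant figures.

t½ = ln 2 / k = 0.69315 / 0.00196 ≈ 353.65 days.
Number of half-lives: n = 1164/353.65 ≈ 3.2914.
Remaining = 216.4 × (1/2)^3.2914 = 216.4 × 0.10214 ≈ 22.102 ng/mL.

22 ng/mL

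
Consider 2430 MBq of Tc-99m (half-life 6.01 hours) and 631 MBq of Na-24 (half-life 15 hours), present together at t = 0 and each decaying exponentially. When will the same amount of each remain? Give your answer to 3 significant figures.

19.5 hours

Set 2430·(1/2)^(t/6.01) = 631·(1/2)^(t/15).
Taking log₂: log₂(2430/631) = t·(1/6.01 − 1/15).
log₂(3.851) = 1.9452; 1/6.01 − 1/15 = 0.099723.
t = 1.9452 / 0.099723 ≈ 19.507 hours.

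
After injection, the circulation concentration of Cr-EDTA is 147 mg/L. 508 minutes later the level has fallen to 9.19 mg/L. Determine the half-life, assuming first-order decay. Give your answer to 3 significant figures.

A/A₀ = 9.19/147 ≈ 0.062517.
n = log₂(15.996) ≈ 3.9996 half-lives elapsed in 508 minutes.
t½ = 508/3.9996 ≈ 127.01 minutes.

127 minutes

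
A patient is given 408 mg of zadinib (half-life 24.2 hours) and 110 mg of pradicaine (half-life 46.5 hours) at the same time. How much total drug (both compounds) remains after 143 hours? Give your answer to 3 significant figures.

19.8 mg

zadinib: 408 × (1/2)^(143/24.2) = 408 × (1/2)^5.9091 ≈ 6.7896 mg.
pradicaine: 110 × (1/2)^(143/46.5) = 110 × (1/2)^3.0753 ≈ 13.051 mg.
Total = 6.7896 + 13.051 ≈ 19.841 mg.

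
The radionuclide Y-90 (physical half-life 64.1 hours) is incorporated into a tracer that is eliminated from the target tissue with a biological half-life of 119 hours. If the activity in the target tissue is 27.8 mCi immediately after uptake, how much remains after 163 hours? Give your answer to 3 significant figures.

1.85 mCi

1/t_eff = 1/t_phys + 1/t_biol = 1/64.1 + 1/119 = 0.024004 per hour.
t_eff = 64.1 × 119 / (64.1 + 119) ≈ 41.66 hours.
Remaining = 27.8 × (1/2)^(163/41.66) = 27.8 × (1/2)^3.9126 ≈ 1.8459 mCi.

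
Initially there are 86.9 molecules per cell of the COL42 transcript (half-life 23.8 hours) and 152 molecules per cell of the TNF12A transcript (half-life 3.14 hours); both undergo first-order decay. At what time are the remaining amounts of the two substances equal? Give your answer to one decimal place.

Set 86.9·(1/2)^(t/23.8) = 152·(1/2)^(t/3.14).
Taking log₂: log₂(86.9/152) = t·(1/23.8 − 1/3.14).
log₂(0.57171) = -0.80664; 1/23.8 − 1/3.14 = -0.27645.
t = -0.80664 / -0.27645 ≈ 2.9178 hours.

2.9 hours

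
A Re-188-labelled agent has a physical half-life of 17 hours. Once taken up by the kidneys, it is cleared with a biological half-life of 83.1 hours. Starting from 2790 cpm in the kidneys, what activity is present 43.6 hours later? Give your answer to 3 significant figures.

1/t_eff = 1/t_phys + 1/t_biol = 1/17 + 1/83.1 = 0.070857 per hour.
t_eff = 17 × 83.1 / (17 + 83.1) ≈ 14.113 hours.
Remaining = 2790 × (1/2)^(43.6/14.113) = 2790 × (1/2)^3.0894 ≈ 327.8 cpm.

328 cpm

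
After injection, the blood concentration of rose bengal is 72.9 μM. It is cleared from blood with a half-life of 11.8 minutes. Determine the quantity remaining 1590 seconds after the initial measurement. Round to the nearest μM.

Convert the elapsed time: 1590 seconds = 26.5 minutes.
Number of half-lives: n = 26.5/11.8 ≈ 2.2458.
Remaining = 72.9 × (1/2)^2.2458 = 72.9 × 0.21084 ≈ 15.37 μM.

15 μM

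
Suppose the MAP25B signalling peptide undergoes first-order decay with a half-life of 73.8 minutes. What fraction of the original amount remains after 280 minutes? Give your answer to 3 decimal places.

n = 280/73.8 ≈ 3.794 half-lives.
Fraction remaining = (1/2)^3.794 ≈ 0.072091.

0.072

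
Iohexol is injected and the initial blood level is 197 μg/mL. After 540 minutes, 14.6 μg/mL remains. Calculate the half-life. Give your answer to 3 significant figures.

A/A₀ = 14.6/197 ≈ 0.074112.
n = log₂(13.493) ≈ 3.7542 half-lives elapsed in 540 minutes.
t½ = 540/3.7542 ≈ 143.84 minutes.

144 minutes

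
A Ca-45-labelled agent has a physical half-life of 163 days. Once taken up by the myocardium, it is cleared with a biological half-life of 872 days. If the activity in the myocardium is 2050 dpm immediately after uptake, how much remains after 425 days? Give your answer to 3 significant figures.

1/t_eff = 1/t_phys + 1/t_biol = 1/163 + 1/872 = 0.0072818 per day.
t_eff = 163 × 872 / (163 + 872) ≈ 137.33 days.
Remaining = 2050 × (1/2)^(425/137.33) = 2050 × (1/2)^3.0947 ≈ 239.96 dpm.

240 dpm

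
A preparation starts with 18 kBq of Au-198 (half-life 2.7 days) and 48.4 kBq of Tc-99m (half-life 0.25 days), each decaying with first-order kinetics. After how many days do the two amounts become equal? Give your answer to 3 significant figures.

Set 18·(1/2)^(t/2.7) = 48.4·(1/2)^(t/0.25).
Taking log₂: log₂(18/48.4) = t·(1/2.7 − 1/0.25).
log₂(0.3719) = -1.427; 1/2.7 − 1/0.25 = -3.6296.
t = -1.427 / -3.6296 ≈ 0.39316 days.

0.393 days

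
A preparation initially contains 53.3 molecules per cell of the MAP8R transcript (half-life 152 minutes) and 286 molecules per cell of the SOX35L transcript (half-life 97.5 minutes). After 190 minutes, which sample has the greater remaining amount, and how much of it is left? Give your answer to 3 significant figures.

MAP8R transcript: 53.3 × (1/2)^1.25 ≈ 22.41 molecules per cell.
SOX35L transcript: 286 × (1/2)^1.9487 ≈ 74.087 molecules per cell.
SOX35L transcript has more remaining, at ≈ 74.087 molecules per cell.

SOX35L transcript, 74.1 molecules per cell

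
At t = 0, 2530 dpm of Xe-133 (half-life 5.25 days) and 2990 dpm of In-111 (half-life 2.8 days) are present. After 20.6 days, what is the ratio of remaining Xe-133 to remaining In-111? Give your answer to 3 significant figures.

Xe-133: 2530 × (1/2)^(20.6/5.25) = 2530 × (1/2)^3.9238 ≈ 166.7 dpm.
In-111: 2990 × (1/2)^(20.6/2.8) = 2990 × (1/2)^7.3571 ≈ 18.237 dpm.
Ratio ≈ 166.7 / 18.237 ≈ 9.1408.

9.14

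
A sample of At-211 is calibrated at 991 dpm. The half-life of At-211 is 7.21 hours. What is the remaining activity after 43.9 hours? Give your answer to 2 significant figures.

15 dpm

Number of half-lives: n = 43.9/7.21 ≈ 6.0888.
Remaining = 991 × (1/2)^6.0888 = 991 × 0.014693 ≈ 14.56 dpm.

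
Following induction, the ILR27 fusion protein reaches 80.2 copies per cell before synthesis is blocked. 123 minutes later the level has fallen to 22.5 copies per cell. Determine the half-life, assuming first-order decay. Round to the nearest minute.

67 minutes

A/A₀ = 22.5/80.2 ≈ 0.28055.
n = log₂(3.5644) ≈ 1.8337 half-lives elapsed in 123 minutes.
t½ = 123/1.8337 ≈ 67.078 minutes.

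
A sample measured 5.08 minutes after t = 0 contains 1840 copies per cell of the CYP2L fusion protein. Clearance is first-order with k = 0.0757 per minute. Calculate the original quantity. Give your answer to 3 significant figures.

t½ = ln 2 / k = 0.69315 / 0.0757 ≈ 9.1565 minutes.
Number of half-lives elapsed: n = 5.08/9.1565 ≈ 0.5548.
A₀ = A × 2^n = 1840 × 2^0.5548 = 1840 × 1.469 ≈ 2702.9 copies per cell.

2700 copies per cell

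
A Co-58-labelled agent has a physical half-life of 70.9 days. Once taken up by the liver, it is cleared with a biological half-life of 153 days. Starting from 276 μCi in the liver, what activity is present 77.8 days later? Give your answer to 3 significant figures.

90.7 μCi

1/t_eff = 1/t_phys + 1/t_biol = 1/70.9 + 1/153 = 0.02064 per day.
t_eff = 70.9 × 153 / (70.9 + 153) ≈ 48.449 days.
Remaining = 276 × (1/2)^(77.8/48.449) = 276 × (1/2)^1.6058 ≈ 90.68 μCi.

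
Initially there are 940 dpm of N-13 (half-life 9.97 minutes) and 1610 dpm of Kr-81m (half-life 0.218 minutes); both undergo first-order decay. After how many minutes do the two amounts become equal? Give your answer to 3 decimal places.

0.173 minutes

Set 940·(1/2)^(t/9.97) = 1610·(1/2)^(t/0.218).
Taking log₂: log₂(940/1610) = t·(1/9.97 − 1/0.218).
log₂(0.58385) = -0.77633; 1/9.97 − 1/0.218 = -4.4869.
t = -0.77633 / -4.4869 ≈ 0.17302 minutes.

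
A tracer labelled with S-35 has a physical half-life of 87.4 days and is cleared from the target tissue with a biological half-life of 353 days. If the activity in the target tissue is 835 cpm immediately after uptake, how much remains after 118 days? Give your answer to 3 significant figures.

260 cpm

1/t_eff = 1/t_phys + 1/t_biol = 1/87.4 + 1/353 = 0.014275 per day.
t_eff = 87.4 × 353 / (87.4 + 353) ≈ 70.055 days.
Remaining = 835 × (1/2)^(118/70.055) = 835 × (1/2)^1.6844 ≈ 259.8 cpm.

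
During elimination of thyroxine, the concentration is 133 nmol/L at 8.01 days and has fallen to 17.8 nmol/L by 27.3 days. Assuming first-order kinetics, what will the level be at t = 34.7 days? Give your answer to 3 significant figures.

8.23 nmol/L

Over Δt = 27.3 − 8.01 = 19.29 days, the level fell by a factor of 133/17.8 ≈ 7.4719.
n = log₂(7.4719) ≈ 2.9015 half-lives, so t½ = 19.29/2.9015 ≈ 6.6483 days.
From t = 27.3 to t = 34.7: 17.8 × (1/2)^((34.7−27.3)/6.6483) ≈ 8.2292 nmol/L.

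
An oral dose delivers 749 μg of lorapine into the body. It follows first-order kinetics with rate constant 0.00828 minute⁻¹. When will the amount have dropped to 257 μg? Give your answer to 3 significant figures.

129 minutes

t½ = ln 2 / k = 0.69315 / 0.00828 ≈ 83.713 minutes.
Fraction remaining = 257/749 ≈ 0.34312.
n = log₂(749/257) = ln(2.9144)/ln 2 ≈ 1.5432 half-lives.
t = n × t½ = 1.5432 × 83.713 ≈ 129.19 minutes.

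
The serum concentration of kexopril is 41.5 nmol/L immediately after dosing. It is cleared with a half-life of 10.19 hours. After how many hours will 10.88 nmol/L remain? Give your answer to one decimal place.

Fraction remaining = 10.88/41.5 ≈ 0.26217.
n = log₂(41.5/10.88) = ln(3.8143)/ln 2 ≈ 1.9314 half-lives.
t = n × t½ = 1.9314 × 10.19 ≈ 19.681 hours.

19.7 hours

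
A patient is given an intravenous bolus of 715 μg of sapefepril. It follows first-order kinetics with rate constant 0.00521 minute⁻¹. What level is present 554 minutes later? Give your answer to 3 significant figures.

39.9 μg

t½ = ln 2 / λ = 0.69315 / 0.00521 ≈ 133.04 minutes.
Number of half-lives: n = 554/133.04 ≈ 4.1641.
Remaining = 715 × (1/2)^4.1641 = 715 × 0.05578 ≈ 39.883 μg.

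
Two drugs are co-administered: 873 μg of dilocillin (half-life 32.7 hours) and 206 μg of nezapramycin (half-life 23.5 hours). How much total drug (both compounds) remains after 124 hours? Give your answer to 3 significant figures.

dilocillin: 873 × (1/2)^(124/32.7) = 873 × (1/2)^3.792 ≈ 63.022 μg.
nezapramycin: 206 × (1/2)^(124/23.5) = 206 × (1/2)^5.2766 ≈ 5.3144 μg.
Total = 63.022 + 5.3144 ≈ 68.337 μg.

68.3 μg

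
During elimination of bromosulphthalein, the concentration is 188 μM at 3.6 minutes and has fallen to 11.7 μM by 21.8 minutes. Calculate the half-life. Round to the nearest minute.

Over Δt = 21.8 − 3.6 = 18.2 minutes, the level fell by a factor of 188/11.7 ≈ 16.068.
n = log₂(16.068) ≈ 4.0062 half-lives, so t½ = 18.2/4.0062 ≈ 4.543 minutes.

5 minutes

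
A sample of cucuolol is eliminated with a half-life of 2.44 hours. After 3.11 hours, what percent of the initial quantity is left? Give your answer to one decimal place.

n = 3.11/2.44 ≈ 1.2746 half-lives.
Fraction remaining = (1/2)^1.2746 ≈ 0.41334, i.e. 41.334%.

41.3%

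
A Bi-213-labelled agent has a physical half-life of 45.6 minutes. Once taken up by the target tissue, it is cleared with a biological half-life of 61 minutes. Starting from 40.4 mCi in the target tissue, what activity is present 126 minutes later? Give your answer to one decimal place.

1.4 mCi

1/t_eff = 1/t_phys + 1/t_biol = 1/45.6 + 1/61 = 0.038323 per minute.
t_eff = 45.6 × 61 / (45.6 + 61) ≈ 26.094 minutes.
Remaining = 40.4 × (1/2)^(126/26.094) = 40.4 × (1/2)^4.8287 ≈ 1.4216 mCi.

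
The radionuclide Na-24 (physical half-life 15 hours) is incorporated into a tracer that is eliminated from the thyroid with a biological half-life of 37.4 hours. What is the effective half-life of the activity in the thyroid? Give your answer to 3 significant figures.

10.7 hours

1/t_eff = 1/t_phys + 1/t_biol = 1/15 + 1/37.4 = 0.093405 per hour.
t_eff = 15 × 37.4 / (15 + 37.4) ≈ 10.706 hours.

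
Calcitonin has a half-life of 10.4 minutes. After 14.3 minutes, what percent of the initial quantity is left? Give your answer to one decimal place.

38.6%

n = 14.3/10.4 ≈ 1.375 half-lives.
Fraction remaining = (1/2)^1.375 ≈ 0.38555, i.e. 38.555%.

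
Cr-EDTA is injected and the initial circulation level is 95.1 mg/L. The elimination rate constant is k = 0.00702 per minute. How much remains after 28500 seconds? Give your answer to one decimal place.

t½ = ln 2 / k = 0.69315 / 0.00702 ≈ 98.739 minutes.
Convert the elapsed time: 28500 seconds = 475 minutes.
Number of half-lives: n = 475/98.739 ≈ 4.8107.
Remaining = 95.1 × (1/2)^4.8107 = 95.1 × 0.035632 ≈ 3.3886 mg/L.

3.4 mg/L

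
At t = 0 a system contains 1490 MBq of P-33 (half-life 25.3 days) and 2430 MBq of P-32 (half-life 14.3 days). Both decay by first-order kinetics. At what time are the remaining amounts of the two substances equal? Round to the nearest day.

Set 1490·(1/2)^(t/25.3) = 2430·(1/2)^(t/14.3).
Taking log₂: log₂(1490/2430) = t·(1/25.3 − 1/14.3).
log₂(0.61317) = -0.70564; 1/25.3 − 1/14.3 = -0.030404.
t = -0.70564 / -0.030404 ≈ 23.209 days.

23 days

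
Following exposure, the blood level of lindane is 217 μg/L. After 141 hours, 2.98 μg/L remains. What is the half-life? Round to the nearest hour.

23 hours

A/A₀ = 2.98/217 ≈ 0.013733.
n = log₂(72.819) ≈ 6.1862 half-lives elapsed in 141 hours.
t½ = 141/6.1862 ≈ 22.793 hours.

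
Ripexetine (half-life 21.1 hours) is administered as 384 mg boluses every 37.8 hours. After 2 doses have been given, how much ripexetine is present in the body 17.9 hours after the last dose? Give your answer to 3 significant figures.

The 2 doses were given 55.7, 17.9 hours ago.
Total = 384·(1/2)^(55.7/21.1) + 384·(1/2)^(17.9/21.1)
      = 61.613 + 213.28 ≈ 274.89 mg.

275 mg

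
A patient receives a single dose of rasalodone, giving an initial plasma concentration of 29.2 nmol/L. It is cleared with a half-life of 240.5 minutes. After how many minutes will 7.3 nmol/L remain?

7.3/29.2 = 1/4, so 2 half-lives have elapsed.
t = 2 × 240.5 = 481 minutes.

481 minutes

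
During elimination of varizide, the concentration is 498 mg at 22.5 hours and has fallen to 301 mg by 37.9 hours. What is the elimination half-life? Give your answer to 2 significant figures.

Over Δt = 37.9 − 22.5 = 15.4 hours, the level fell by a factor of 498/301 ≈ 1.6545.
n = log₂(1.6545) ≈ 0.72638 half-lives, so t½ = 15.4/0.72638 ≈ 21.201 hours.

21 hours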